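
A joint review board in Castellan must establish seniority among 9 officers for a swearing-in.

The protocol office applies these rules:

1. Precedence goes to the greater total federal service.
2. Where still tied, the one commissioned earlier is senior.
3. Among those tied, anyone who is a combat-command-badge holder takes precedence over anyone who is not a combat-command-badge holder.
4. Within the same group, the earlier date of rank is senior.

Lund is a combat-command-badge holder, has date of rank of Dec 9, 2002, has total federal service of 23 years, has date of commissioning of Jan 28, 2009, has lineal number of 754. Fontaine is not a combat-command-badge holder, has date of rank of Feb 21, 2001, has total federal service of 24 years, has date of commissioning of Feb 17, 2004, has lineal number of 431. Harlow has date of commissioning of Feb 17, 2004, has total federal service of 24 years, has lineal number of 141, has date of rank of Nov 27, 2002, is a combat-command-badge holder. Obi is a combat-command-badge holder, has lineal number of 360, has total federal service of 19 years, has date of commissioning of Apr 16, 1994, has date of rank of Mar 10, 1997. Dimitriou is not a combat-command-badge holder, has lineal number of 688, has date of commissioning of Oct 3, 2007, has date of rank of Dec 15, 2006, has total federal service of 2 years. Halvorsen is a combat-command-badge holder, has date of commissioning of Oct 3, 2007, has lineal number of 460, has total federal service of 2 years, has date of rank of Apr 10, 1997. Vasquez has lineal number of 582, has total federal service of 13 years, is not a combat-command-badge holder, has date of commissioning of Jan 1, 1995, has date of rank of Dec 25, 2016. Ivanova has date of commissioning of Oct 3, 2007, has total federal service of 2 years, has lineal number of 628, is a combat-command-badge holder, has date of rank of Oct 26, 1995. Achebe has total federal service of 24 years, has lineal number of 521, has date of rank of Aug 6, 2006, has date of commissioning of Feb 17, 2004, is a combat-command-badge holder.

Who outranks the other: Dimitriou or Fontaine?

By total federal service (higher first): Harlow, Achebe and Fontaine (each 24 years); then Lund (23 years); then Obi (19 years); then Vasquez (13 years); then Ivanova, Halvorsen and Dimitriou (each 2 years).
Harlow, Achebe and Fontaine all have date of commissioning Feb 17, 2004, so the next rule applies.
Among Harlow, Achebe and Fontaine, a combat-command-badge holder before not a combat-command-badge holder: Harlow and Achebe (a combat-command-badge holder) before Fontaine (not a combat-command-badge holder).
Among Harlow and Achebe, by date of rank (earlier first): Harlow (Nov 27, 2002) before Achebe (Aug 6, 2006).
Ivanova, Halvorsen and Dimitriou all have date of commissioning Oct 3, 2007, so the next rule applies.
Among Ivanova, Halvorsen and Dimitriou, a combat-command-badge holder before not a combat-command-badge holder: Ivanova and Halvorsen (a combat-command-badge holder) before Dimitriou (not a combat-command-badge holder).
Among Ivanova and Halvorsen, by date of rank (earlier first): Ivanova (Oct 26, 1995) before Halvorsen (Apr 10, 1997).
So Fontaine takes precedence.

Fontaine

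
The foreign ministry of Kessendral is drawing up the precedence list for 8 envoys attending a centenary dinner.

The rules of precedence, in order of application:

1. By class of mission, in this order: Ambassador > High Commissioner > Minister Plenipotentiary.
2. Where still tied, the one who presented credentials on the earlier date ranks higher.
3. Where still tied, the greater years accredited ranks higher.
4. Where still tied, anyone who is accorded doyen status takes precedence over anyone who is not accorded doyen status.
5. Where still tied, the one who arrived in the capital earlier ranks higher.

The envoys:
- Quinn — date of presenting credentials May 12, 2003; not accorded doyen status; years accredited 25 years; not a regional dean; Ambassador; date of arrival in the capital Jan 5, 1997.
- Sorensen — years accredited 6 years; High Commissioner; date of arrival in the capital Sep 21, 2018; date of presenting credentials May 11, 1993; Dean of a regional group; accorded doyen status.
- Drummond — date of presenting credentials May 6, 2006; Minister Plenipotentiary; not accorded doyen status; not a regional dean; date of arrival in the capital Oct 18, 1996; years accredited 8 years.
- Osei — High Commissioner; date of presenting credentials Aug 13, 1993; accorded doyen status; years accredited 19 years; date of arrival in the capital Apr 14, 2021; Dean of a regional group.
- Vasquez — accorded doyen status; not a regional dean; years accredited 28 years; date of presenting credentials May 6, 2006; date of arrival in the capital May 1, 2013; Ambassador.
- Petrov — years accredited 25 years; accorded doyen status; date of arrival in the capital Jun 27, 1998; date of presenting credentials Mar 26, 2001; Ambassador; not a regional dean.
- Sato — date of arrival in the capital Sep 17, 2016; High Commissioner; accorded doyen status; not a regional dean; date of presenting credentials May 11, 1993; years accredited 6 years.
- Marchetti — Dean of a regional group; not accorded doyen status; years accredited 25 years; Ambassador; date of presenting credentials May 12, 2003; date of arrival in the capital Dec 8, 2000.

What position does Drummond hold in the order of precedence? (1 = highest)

By class of mission: Petrov, Quinn, Marchetti and Vasquez (Ambassador); then Sato, Sorensen and Osei (High Commissioner); then Drummond (Minister Plenipotentiary).
Among Petrov, Quinn, Marchetti and Vasquez, by date of presenting credentials (earlier first): Petrov (Mar 26, 2001) before Quinn and Marchetti (May 12, 2003) before Vasquez (May 6, 2006).
Quinn and Marchetti both have years accredited 25 years, so the next rule applies.
Quinn and Marchetti are each not accorded doyen status, so the next rule applies.
Among Quinn and Marchetti, by date of arrival in the capital (earlier first): Quinn (Jan 5, 1997) before Marchetti (Dec 8, 2000).
Among Sato, Sorensen and Osei, by date of presenting credentials (earlier first): Sato and Sorensen (May 11, 1993) before Osei (Aug 13, 1993).
Sato and Sorensen both have years accredited 6 years, so the next rule applies.
Sato and Sorensen are each accorded doyen status, so the next rule applies.
Among Sato and Sorensen, by date of arrival in the capital (earlier first): Sato (Sep 17, 2016) before Sorensen (Sep 21, 2018).
Order: Petrov, Quinn, Marchetti, Vasquez, Sato, Sorensen, Osei, Drummond. So position 8.

8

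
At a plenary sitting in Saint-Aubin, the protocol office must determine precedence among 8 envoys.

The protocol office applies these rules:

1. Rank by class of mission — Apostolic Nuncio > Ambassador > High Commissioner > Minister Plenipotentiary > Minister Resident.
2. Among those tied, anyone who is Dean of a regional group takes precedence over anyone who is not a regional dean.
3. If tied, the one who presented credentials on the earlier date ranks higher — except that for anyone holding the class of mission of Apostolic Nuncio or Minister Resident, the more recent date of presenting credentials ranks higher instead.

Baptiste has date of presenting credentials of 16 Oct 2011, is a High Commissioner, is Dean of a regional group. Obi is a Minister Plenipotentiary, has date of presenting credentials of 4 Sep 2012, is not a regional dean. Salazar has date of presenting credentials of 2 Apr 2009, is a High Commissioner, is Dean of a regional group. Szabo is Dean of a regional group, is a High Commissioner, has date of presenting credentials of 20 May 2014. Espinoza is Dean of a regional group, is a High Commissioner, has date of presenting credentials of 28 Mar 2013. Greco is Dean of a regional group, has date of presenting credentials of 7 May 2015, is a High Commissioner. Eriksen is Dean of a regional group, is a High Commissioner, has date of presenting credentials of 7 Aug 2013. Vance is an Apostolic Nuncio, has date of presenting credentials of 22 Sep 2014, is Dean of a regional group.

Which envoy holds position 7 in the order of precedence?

By class of mission: Vance (Apostolic Nuncio); then Salazar, Baptiste, Espinoza, Eriksen, Szabo and Greco (High Commissioner); then Obi (Minister Plenipotentiary).
Salazar, Baptiste, Espinoza, Eriksen, Szabo and Greco are each Dean of a regional group, so the next rule applies.
Among Salazar, Baptiste, Espinoza, Eriksen, Szabo and Greco, by date of presenting credentials (earlier first): Salazar (2 Apr 2009) before Baptiste (16 Oct 2011) before Espinoza (28 Mar 2013) before Eriksen (7 Aug 2013) before Szabo (20 May 2014) before Greco (7 May 2015).
Order: Vance, Salazar, Baptiste, Espinoza, Eriksen, Szabo, Greco, Obi.

Greco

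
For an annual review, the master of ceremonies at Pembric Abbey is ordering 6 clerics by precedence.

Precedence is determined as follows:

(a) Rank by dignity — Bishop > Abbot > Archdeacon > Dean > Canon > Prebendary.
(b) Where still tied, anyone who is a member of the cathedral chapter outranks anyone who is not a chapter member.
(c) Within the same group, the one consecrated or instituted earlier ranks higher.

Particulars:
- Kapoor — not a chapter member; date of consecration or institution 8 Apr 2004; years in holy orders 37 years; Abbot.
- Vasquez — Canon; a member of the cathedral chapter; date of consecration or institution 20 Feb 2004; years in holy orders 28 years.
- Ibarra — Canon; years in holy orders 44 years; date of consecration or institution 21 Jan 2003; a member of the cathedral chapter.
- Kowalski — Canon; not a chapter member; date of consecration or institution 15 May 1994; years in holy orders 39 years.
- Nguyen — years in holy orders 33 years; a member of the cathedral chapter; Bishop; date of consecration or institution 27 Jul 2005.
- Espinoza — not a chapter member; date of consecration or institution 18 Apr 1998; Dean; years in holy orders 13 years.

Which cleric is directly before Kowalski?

By dignity: Nguyen (Bishop); then Kapoor (Abbot); then Espinoza (Dean); then Ibarra, Vasquez and Kowalski (Canon).
Among Ibarra, Vasquez and Kowalski, a member of the cathedral chapter before not a chapter member: Ibarra and Vasquez (a member of the cathedral chapter) before Kowalski (not a chapter member).
Among Ibarra and Vasquez, by date of consecration or institution (earlier first): Ibarra (21 Jan 2003) before Vasquez (20 Feb 2004).
Order: Nguyen, Kapoor, Espinoza, Ibarra, Vasquez, Kowalski.

Vasquez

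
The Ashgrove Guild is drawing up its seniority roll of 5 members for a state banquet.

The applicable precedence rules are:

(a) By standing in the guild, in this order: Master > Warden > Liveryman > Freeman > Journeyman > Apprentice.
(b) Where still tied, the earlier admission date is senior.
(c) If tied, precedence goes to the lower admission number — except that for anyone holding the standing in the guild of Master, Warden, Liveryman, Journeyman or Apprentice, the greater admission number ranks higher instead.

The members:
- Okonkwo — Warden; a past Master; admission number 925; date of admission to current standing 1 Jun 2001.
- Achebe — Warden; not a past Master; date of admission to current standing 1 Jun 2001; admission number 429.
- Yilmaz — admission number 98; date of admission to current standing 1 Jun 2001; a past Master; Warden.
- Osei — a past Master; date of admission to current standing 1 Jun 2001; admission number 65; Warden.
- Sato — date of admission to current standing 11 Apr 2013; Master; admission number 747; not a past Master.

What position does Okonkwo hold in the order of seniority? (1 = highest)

2

By standing in the guild: Sato (Master); then Okonkwo, Achebe, Yilmaz and Osei (Warden).
Okonkwo, Achebe, Yilmaz and Osei all have date of admission to current standing 1 Jun 2001, so the next rule applies.
Among Okonkwo, Achebe, Yilmaz and Osei, by admission number (higher first) (reversed rule for this group): Okonkwo (925) before Achebe (429) before Yilmaz (98) before Osei (65).
Order: Sato, Okonkwo, Achebe, Yilmaz, Osei. So position 2.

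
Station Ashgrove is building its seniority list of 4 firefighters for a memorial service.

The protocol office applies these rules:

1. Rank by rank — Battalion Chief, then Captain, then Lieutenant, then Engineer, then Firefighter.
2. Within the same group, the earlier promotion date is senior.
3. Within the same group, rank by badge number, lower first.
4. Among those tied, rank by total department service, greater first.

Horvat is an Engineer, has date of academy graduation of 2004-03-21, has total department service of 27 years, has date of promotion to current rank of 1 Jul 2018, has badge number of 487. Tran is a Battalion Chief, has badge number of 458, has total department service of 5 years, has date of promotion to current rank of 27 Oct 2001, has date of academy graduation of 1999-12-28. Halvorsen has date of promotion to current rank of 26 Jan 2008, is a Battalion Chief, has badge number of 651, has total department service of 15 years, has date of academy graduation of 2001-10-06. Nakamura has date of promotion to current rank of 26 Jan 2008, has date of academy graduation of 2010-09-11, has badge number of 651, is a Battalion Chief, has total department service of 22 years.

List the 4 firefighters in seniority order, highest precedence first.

By rank: Tran, Nakamura and Halvorsen (Battalion Chief); then Horvat (Engineer).
Among Tran, Nakamura and Halvorsen, by date of promotion to current rank (earlier first): Tran (27 Oct 2001) before Nakamura and Halvorsen (26 Jan 2008).
Nakamura and Halvorsen both have badge number 651, so the next rule applies.
Among Nakamura and Halvorsen, by total department service (higher first): Nakamura (22 years) before Halvorsen (15 years).
Full order: Tran, Nakamura, Halvorsen, Horvat.

Tran, Nakamura, Halvorsen, Horvat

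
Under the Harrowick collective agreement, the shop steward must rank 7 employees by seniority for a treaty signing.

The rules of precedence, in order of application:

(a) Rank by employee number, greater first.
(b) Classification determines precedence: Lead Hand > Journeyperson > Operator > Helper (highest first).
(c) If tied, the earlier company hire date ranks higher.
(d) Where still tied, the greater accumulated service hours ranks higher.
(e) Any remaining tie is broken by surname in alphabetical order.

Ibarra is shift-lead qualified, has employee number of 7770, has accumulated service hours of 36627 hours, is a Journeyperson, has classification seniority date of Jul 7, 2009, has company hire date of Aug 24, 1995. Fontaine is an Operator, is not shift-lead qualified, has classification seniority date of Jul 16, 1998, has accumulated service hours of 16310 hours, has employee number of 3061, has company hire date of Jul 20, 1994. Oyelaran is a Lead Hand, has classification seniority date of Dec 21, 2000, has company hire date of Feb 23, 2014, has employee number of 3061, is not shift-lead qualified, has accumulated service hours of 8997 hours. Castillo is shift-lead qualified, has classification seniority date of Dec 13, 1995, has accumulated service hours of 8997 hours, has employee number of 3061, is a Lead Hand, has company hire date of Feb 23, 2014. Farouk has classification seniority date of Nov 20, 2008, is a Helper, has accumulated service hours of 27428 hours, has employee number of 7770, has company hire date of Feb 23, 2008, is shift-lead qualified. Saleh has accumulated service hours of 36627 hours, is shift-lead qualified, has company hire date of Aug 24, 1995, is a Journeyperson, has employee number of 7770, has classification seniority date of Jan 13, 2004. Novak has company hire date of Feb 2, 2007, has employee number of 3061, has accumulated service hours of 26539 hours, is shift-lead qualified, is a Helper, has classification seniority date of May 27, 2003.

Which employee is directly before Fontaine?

Oyelaran

By employee number (higher first): Ibarra, Saleh and Farouk (each 7770); then Castillo, Oyelaran, Fontaine and Novak (each 3061).
Among Ibarra, Saleh and Farouk, by classification: Ibarra and Saleh (Journeyperson) before Farouk (Helper).
Ibarra and Saleh both have company hire date Aug 24, 1995, so the next rule applies.
Ibarra and Saleh both have accumulated service hours 36627 hours, so the next rule applies.
Among Ibarra and Saleh, alphabetically by surname: Ibarra before Saleh.
Among Castillo, Oyelaran, Fontaine and Novak, by classification: Castillo and Oyelaran (Lead Hand) before Fontaine (Operator) before Novak (Helper).
Castillo and Oyelaran both have company hire date Feb 23, 2014, so the next rule applies.
Castillo and Oyelaran both have accumulated service hours 8997 hours, so the next rule applies.
Among Castillo and Oyelaran, alphabetically by surname: Castillo before Oyelaran.
Order: Ibarra, Saleh, Farouk, Castillo, Oyelaran, Fontaine, Novak.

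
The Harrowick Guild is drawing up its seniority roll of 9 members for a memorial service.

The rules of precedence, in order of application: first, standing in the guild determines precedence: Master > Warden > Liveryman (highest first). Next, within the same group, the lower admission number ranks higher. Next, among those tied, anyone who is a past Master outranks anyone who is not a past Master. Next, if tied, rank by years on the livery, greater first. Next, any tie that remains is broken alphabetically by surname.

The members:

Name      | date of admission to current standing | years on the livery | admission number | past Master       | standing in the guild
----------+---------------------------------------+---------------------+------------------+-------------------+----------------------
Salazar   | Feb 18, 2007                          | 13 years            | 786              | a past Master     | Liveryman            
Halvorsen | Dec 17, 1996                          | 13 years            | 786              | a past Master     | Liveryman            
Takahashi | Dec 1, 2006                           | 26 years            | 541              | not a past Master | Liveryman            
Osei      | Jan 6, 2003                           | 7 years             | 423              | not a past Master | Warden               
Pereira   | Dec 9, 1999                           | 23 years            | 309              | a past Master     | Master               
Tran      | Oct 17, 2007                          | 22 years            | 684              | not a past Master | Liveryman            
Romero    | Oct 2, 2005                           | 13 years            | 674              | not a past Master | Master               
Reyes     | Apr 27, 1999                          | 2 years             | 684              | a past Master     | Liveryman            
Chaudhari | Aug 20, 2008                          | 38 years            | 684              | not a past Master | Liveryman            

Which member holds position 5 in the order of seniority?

Reyes

By standing in the guild: Pereira and Romero (Master); then Osei (Warden); then Takahashi, Reyes, Chaudhari, Tran, Halvorsen and Salazar (Liveryman).
Among Pereira and Romero, by admission number (lower first): Pereira (309) before Romero (674).
Among Takahashi, Reyes, Chaudhari, Tran, Halvorsen and Salazar, by admission number (lower first): Takahashi (541) before Reyes, Chaudhari and Tran (684) before Halvorsen and Salazar (786).
Among Reyes, Chaudhari and Tran, a past Master before not a past Master: Reyes (a past Master) before Chaudhari and Tran (not a past Master).
Among Chaudhari and Tran, by years on the livery (higher first): Chaudhari (38 years) before Tran (22 years).
Halvorsen and Salazar are each a past Master, so the next rule applies.
Halvorsen and Salazar both have years on the livery 13 years, so the next rule applies.
Among Halvorsen and Salazar, alphabetically by surname: Halvorsen before Salazar.
Order: Pereira, Romero, Osei, Takahashi, Reyes, Chaudhari, Tran, Halvorsen, Salazar.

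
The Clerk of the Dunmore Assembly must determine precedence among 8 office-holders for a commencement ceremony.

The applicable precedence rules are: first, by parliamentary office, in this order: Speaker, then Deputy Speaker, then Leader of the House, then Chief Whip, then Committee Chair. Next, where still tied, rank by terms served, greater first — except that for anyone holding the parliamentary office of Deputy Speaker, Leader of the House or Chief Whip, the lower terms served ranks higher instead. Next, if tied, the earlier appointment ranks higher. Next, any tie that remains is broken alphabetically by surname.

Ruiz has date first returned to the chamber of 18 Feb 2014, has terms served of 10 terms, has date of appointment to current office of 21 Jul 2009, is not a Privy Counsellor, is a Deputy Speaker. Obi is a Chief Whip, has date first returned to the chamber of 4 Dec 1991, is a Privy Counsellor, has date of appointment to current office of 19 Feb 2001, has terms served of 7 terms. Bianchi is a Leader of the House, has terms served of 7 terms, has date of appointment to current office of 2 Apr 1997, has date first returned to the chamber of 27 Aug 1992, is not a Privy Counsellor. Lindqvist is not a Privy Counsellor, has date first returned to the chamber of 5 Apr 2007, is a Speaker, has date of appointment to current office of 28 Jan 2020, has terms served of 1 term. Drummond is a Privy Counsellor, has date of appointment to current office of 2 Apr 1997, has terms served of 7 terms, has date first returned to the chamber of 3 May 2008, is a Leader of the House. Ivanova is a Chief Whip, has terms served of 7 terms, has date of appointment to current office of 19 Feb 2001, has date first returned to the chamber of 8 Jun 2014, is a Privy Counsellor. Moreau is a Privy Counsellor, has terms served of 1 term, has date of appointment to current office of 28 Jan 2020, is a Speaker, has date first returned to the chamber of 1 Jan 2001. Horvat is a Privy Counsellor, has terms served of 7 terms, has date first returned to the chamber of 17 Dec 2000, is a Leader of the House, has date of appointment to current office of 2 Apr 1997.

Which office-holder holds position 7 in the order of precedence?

Ivanova

By parliamentary office: Lindqvist and Moreau (Speaker); then Ruiz (Deputy Speaker); then Bianchi, Drummond and Horvat (Leader of the House); then Ivanova and Obi (Chief Whip).
Lindqvist and Moreau both have terms served 1 term, so the next rule applies.
Lindqvist and Moreau both have date of appointment to current office 28 Jan 2020, so the next rule applies.
Among Lindqvist and Moreau, alphabetically by surname: Lindqvist before Moreau.
Bianchi, Drummond and Horvat all have terms served 7 terms, so the next rule applies.
Bianchi, Drummond and Horvat all have date of appointment to current office 2 Apr 1997, so the next rule applies.
Among Bianchi, Drummond and Horvat, alphabetically by surname: Bianchi before Drummond before Horvat.
Ivanova and Obi both have terms served 7 terms, so the next rule applies.
Ivanova and Obi both have date of appointment to current office 19 Feb 2001, so the next rule applies.
Among Ivanova and Obi, alphabetically by surname: Ivanova before Obi.
Order: Lindqvist, Moreau, Ruiz, Bianchi, Drummond, Horvat, Ivanova, Obi.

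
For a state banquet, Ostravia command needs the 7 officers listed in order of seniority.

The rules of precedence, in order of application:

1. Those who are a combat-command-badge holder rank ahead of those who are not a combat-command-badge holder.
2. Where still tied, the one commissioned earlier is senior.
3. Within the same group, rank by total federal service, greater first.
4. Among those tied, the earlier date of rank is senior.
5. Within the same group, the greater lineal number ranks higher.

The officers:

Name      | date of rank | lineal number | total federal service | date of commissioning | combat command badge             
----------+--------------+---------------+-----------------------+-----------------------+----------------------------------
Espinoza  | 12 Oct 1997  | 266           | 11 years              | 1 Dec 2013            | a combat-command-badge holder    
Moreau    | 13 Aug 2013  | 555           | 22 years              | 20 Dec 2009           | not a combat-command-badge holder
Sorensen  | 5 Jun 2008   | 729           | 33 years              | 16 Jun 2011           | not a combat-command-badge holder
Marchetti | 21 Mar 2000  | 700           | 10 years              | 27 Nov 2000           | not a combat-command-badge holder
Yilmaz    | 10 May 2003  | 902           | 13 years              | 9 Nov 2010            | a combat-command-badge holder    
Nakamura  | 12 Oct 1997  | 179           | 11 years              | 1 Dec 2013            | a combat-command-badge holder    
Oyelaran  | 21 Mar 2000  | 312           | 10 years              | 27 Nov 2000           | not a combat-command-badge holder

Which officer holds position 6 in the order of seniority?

Moreau

By the first rule: Yilmaz, Espinoza and Nakamura (each a combat-command-badge holder); then Marchetti, Oyelaran, Moreau and Sorensen (each not a combat-command-badge holder).
Among Yilmaz, Espinoza and Nakamura, by date of commissioning (earlier first): Yilmaz (9 Nov 2010) before Espinoza and Nakamura (1 Dec 2013).
Espinoza and Nakamura both have total federal service 11 years, so the next rule applies.
Espinoza and Nakamura both have date of rank 12 Oct 1997, so the next rule applies.
Among Espinoza and Nakamura, by lineal number (higher first): Espinoza (266) before Nakamura (179).
Among Marchetti, Oyelaran, Moreau and Sorensen, by date of commissioning (earlier first): Marchetti and Oyelaran (27 Nov 2000) before Moreau (20 Dec 2009) before Sorensen (16 Jun 2011).
Marchetti and Oyelaran both have total federal service 10 years, so the next rule applies.
Marchetti and Oyelaran both have date of rank 21 Mar 2000, so the next rule applies.
Among Marchetti and Oyelaran, by lineal number (higher first): Marchetti (700) before Oyelaran (312).
Order: Yilmaz, Espinoza, Nakamura, Marchetti, Oyelaran, Moreau, Sorensen.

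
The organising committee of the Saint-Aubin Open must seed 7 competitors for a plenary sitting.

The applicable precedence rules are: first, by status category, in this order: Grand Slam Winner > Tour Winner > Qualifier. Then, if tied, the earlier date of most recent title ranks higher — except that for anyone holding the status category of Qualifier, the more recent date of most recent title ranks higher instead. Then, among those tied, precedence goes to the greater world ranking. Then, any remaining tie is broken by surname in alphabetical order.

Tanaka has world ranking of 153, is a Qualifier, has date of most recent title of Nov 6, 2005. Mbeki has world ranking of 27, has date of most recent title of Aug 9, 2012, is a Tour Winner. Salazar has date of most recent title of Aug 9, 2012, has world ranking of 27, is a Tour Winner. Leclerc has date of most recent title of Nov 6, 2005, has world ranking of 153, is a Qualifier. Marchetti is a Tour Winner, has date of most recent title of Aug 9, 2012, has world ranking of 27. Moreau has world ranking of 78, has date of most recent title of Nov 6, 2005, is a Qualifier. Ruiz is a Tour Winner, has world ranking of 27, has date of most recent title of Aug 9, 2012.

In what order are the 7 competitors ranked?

By status category: Marchetti, Mbeki, Ruiz and Salazar (Tour Winner); then Leclerc, Tanaka and Moreau (Qualifier).
Marchetti, Mbeki, Ruiz and Salazar all have date of most recent title Aug 9, 2012, so the next rule applies.
Marchetti, Mbeki, Ruiz and Salazar all have world ranking 27, so the next rule applies.
Among Marchetti, Mbeki, Ruiz and Salazar, alphabetically by surname: Marchetti before Mbeki before Ruiz before Salazar.
Leclerc, Tanaka and Moreau all have date of most recent title Nov 6, 2005, so the next rule applies.
Among Leclerc, Tanaka and Moreau, by world ranking (higher first): Leclerc and Tanaka (153) before Moreau (78).
Among Leclerc and Tanaka, alphabetically by surname: Leclerc before Tanaka.
Full order: Marchetti, Mbeki, Ruiz, Salazar, Leclerc, Tanaka, Moreau.

Marchetti, Mbeki, Ruiz, Salazar, Leclerc, Tanaka, Moreau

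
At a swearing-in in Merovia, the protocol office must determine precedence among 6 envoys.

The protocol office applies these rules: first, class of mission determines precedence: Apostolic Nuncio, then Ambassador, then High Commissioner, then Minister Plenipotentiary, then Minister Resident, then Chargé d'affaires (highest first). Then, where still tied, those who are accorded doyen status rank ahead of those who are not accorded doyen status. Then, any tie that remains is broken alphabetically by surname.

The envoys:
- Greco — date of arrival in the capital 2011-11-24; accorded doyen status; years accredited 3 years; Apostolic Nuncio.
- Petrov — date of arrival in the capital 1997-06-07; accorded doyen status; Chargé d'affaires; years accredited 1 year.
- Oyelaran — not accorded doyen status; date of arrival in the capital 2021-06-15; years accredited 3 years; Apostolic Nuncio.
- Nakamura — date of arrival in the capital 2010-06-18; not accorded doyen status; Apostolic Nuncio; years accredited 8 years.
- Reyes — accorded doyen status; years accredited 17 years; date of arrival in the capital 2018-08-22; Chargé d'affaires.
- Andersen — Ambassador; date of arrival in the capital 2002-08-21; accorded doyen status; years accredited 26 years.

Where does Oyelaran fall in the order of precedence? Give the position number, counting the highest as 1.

3

By class of mission: Greco, Nakamura and Oyelaran (Apostolic Nuncio); then Andersen (Ambassador); then Petrov and Reyes (Chargé d'affaires).
Among Greco, Nakamura and Oyelaran, accorded doyen status before not accorded doyen status: Greco (accorded doyen status) before Nakamura and Oyelaran (not accorded doyen status).
Among Nakamura and Oyelaran, alphabetically by surname: Nakamura before Oyelaran.
Petrov and Reyes are each accorded doyen status, so the next rule applies.
Among Petrov and Reyes, alphabetically by surname: Petrov before Reyes.
Order: Greco, Nakamura, Oyelaran, Andersen, Petrov, Reyes. So position 3.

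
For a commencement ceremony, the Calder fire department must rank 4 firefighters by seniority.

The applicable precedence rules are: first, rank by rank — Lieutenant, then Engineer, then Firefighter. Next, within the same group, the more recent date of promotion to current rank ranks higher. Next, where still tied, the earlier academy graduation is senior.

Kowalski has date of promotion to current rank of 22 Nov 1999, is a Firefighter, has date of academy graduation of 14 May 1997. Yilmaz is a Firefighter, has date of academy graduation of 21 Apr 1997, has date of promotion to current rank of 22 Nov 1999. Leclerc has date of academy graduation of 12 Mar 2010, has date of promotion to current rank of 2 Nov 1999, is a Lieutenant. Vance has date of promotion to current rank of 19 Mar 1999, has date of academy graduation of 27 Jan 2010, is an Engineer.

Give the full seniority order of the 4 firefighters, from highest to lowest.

Leclerc, Vance, Yilmaz, Kowalski

By rank: Leclerc (Lieutenant); then Vance (Engineer); then Yilmaz and Kowalski (Firefighter).
Yilmaz and Kowalski both have date of promotion to current rank 22 Nov 1999, so the next rule applies.
Among Yilmaz and Kowalski, by date of academy graduation (earlier first): Yilmaz (21 Apr 1997) before Kowalski (14 May 1997).
Full order: Leclerc, Vance, Yilmaz, Kowalski.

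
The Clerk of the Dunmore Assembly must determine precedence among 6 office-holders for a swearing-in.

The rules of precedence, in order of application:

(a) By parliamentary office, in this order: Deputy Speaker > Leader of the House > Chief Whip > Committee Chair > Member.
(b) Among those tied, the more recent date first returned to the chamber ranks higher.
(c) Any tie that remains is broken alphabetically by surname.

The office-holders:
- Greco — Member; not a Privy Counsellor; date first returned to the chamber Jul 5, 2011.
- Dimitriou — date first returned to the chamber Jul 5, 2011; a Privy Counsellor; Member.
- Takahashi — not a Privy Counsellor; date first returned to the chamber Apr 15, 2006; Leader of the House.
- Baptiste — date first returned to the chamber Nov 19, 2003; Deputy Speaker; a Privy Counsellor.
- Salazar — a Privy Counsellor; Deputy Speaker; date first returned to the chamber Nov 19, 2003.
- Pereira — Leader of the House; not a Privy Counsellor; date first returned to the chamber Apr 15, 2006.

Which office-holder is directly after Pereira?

Takahashi

By parliamentary office: Baptiste and Salazar (Deputy Speaker); then Pereira and Takahashi (Leader of the House); then Dimitriou and Greco (Member).
Baptiste and Salazar both have date first returned to the chamber Nov 19, 2003, so the next rule applies.
Among Baptiste and Salazar, alphabetically by surname: Baptiste before Salazar.
Pereira and Takahashi both have date first returned to the chamber Apr 15, 2006, so the next rule applies.
Among Pereira and Takahashi, alphabetically by surname: Pereira before Takahashi.
Dimitriou and Greco both have date first returned to the chamber Jul 5, 2011, so the next rule applies.
Among Dimitriou and Greco, alphabetically by surname: Dimitriou before Greco.
Order: Baptiste, Salazar, Pereira, Takahashi, Dimitriou, Greco.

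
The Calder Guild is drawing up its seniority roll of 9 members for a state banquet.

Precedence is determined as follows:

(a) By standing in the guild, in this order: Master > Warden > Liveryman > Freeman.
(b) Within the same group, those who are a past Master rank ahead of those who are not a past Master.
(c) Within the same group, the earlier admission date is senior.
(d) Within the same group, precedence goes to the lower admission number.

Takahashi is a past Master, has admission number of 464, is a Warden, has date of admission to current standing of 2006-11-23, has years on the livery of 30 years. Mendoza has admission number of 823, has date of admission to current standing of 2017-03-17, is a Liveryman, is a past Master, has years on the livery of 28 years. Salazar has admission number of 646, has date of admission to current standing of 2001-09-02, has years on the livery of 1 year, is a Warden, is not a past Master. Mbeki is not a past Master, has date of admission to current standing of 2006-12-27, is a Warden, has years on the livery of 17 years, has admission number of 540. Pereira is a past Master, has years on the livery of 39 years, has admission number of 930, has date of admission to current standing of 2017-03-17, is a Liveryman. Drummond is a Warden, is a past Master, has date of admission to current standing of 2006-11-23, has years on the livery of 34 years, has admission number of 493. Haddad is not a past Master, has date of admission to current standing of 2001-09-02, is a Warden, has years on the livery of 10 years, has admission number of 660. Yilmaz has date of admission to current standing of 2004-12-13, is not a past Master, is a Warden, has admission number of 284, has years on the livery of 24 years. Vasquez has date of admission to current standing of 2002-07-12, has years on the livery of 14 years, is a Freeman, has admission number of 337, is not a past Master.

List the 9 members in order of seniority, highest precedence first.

By standing in the guild: Takahashi, Drummond, Salazar, Haddad, Yilmaz and Mbeki (Warden); then Mendoza and Pereira (Liveryman); then Vasquez (Freeman).
Among Takahashi, Drummond, Salazar, Haddad, Yilmaz and Mbeki, a past Master before not a past Master: Takahashi and Drummond (a past Master) before Salazar, Haddad, Yilmaz and Mbeki (not a past Master).
Takahashi and Drummond both have date of admission to current standing 2006-11-23, so the next rule applies.
Among Takahashi and Drummond, by admission number (lower first): Takahashi (464) before Drummond (493).
Among Salazar, Haddad, Yilmaz and Mbeki, by date of admission to current standing (earlier first): Salazar and Haddad (2001-09-02) before Yilmaz (2004-12-13) before Mbeki (2006-12-27).
Among Salazar and Haddad, by admission number (lower first): Salazar (646) before Haddad (660).
Mendoza and Pereira are each a past Master, so the next rule applies.
Mendoza and Pereira both have date of admission to current standing 2017-03-17, so the next rule applies.
Among Mendoza and Pereira, by admission number (lower first): Mendoza (823) before Pereira (930).
Full order: Takahashi, Drummond, Salazar, Haddad, Yilmaz, Mbeki, Mendoza, Pereira, Vasquez.

Takahashi, Drummond, Salazar, Haddad, Yilmaz, Mbeki, Mendoza, Pereira, Vasquez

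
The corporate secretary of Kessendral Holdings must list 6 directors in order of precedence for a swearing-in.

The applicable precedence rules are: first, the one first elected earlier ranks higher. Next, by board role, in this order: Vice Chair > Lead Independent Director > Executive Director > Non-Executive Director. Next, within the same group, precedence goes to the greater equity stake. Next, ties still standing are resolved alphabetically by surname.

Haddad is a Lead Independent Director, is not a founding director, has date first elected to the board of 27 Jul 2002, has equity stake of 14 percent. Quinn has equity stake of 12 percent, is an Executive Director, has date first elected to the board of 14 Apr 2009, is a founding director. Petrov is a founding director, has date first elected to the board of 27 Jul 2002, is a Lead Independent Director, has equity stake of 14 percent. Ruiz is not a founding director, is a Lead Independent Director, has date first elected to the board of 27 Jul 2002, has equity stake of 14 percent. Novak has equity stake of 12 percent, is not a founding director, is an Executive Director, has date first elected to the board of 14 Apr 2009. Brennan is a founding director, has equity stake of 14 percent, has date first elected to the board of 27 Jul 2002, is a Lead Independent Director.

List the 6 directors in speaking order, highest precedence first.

Brennan, Haddad, Petrov, Ruiz, Novak, Quinn

By date first elected to the board (earlier first): Brennan, Haddad, Petrov and Ruiz (each 27 Jul 2002); then Novak and Quinn (both 14 Apr 2009).
Brennan, Haddad, Petrov and Ruiz are each Lead Independent Director, so the next rule applies.
Brennan, Haddad, Petrov and Ruiz all have equity stake 14 percent, so the next rule applies.
Among Brennan, Haddad, Petrov and Ruiz, alphabetically by surname: Brennan before Haddad before Petrov before Ruiz.
Novak and Quinn are each Executive Director, so the next rule applies.
Novak and Quinn both have equity stake 12 percent, so the next rule applies.
Among Novak and Quinn, alphabetically by surname: Novak before Quinn.
Full order: Brennan, Haddad, Petrov, Ruiz, Novak, Quinn.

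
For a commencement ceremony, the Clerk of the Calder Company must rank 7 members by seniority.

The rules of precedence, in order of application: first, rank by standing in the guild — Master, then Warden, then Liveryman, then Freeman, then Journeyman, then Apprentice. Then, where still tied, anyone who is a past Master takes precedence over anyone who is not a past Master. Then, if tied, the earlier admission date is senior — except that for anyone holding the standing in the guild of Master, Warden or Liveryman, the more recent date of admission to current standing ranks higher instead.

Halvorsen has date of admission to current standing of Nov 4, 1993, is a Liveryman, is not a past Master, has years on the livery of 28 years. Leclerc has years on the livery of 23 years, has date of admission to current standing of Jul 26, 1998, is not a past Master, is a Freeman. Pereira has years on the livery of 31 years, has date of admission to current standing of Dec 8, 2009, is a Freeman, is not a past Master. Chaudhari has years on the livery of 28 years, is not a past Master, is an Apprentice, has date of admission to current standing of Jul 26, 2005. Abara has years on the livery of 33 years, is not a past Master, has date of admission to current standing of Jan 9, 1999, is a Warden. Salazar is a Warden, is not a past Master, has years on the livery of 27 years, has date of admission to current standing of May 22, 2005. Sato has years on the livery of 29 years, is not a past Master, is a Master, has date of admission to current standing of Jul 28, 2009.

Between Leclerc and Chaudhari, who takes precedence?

By standing in the guild: Sato (Master); then Salazar and Abara (Warden); then Halvorsen (Liveryman); then Leclerc and Pereira (Freeman); then Chaudhari (Apprentice).
Salazar and Abara are each not a past Master, so the next rule applies.
Among Salazar and Abara, by date of admission to current standing (later first) (reversed rule for this group): Salazar (May 22, 2005) before Abara (Jan 9, 1999).
Leclerc and Pereira are each not a past Master, so the next rule applies.
Among Leclerc and Pereira, by date of admission to current standing (earlier first): Leclerc (Jul 26, 1998) before Pereira (Dec 8, 2009).
So Leclerc takes precedence.

Leclerc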